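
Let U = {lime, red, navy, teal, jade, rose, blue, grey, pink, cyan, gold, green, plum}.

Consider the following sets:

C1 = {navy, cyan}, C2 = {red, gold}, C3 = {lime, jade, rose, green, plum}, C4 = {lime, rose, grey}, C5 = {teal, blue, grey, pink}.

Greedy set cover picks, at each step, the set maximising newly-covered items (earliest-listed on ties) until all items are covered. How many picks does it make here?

4

Greedy: pick C3 (covers 5 new) → pick C5 (covers 4 new) → pick C1 (covers 2 new) → pick C2 (covers 2 new). Total picks: 4.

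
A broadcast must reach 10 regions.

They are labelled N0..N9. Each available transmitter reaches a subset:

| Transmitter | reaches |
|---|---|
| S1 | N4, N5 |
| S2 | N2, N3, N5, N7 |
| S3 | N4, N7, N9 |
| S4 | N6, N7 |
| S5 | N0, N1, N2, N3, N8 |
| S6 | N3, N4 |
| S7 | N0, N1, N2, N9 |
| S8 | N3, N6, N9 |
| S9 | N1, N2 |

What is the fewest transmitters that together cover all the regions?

4

S2 and S3 and S4 and S5 together: S2 ∪ S3 ∪ S4 ∪ S5 = {N0, N1, N2, N3, N4, N5, N6, N7, N8, N9} — every region is covered.
No 3 of the 9 transmitters cover everything (all 84 combinations miss at least one region), so 4 is optimal.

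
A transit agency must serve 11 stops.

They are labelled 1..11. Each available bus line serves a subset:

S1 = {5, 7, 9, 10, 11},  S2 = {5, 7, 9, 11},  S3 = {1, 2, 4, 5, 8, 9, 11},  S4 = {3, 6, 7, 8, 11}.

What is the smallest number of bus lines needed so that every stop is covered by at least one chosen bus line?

3

Take {S1, S3, S4}. Their union is {1, 2, 3, 4, 5, 6, 7, 8, 9, 10, 11}, which is all 11 stops.
Only S3 contains 1, so S3 is forced; the remaining 4 stops need at least 2 more bus lines (each remaining bus line adds at most 3) — so at least 3 bus lines are needed, and 3 is optimal.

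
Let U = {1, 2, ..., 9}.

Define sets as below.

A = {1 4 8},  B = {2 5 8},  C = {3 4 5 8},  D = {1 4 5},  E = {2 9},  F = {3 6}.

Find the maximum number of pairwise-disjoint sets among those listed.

A, E, F are pairwise disjoint (A={1,4,8}; E={2,9}; F={3,6}).
Every remaining set overlaps one of these, and no 4 of the listed sets are pairwise disjoint, so 3 is the maximum.

3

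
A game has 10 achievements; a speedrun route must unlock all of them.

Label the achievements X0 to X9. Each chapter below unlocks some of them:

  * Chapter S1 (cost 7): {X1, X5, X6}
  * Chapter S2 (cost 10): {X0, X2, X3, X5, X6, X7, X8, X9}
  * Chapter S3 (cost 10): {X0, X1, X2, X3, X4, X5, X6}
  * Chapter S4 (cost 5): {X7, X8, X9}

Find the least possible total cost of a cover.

15

S3, S4 together cover every achievement (S3 ∪ S4 = {X0, X1, X2, X3, X4, X5, X6, X7, X8, X9}); total cost 10 + 5 = 15.
The greedy pick S2, S3 costs 20; no covering selection beats 15.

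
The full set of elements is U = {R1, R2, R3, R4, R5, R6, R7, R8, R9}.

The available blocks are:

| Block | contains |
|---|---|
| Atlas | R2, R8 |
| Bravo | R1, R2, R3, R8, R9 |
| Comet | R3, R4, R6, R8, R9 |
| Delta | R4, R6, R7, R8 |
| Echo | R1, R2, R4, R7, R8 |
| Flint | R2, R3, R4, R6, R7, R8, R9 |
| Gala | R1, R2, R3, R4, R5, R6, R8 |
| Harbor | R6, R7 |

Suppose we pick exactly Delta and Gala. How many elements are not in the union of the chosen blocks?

Union of Delta, Gala = {R1, R2, R3, R4, R5, R6, R7, R8}.
Not covered: R9 — 1 element.

1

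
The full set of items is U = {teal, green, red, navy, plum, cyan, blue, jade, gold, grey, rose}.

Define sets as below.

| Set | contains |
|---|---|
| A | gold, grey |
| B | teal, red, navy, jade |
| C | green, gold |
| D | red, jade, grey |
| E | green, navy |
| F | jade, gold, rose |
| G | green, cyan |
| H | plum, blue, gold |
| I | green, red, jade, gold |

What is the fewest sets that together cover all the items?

5

Take {A, B, F, G, H}. Their union is {teal, green, red, navy, plum, cyan, blue, jade, gold, grey, rose}, which is all 11 items.
No 4 of the 9 sets cover everything (all 126 combinations miss at least one item), so 5 is optimal.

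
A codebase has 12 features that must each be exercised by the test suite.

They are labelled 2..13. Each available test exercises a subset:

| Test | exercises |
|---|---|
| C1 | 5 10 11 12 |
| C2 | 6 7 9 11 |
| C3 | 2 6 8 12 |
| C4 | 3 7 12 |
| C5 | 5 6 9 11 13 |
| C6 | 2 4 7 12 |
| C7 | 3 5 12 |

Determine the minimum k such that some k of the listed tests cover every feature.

5

Take {C1, C3, C5, C6, C7}. Their union is {2, 3, 4, 5, 6, 7, 8, 9, 10, 11, 12, 13}, which is all 12 features.
No 4 of the 7 tests cover everything (all 35 combinations miss at least one feature), so 5 is optimal.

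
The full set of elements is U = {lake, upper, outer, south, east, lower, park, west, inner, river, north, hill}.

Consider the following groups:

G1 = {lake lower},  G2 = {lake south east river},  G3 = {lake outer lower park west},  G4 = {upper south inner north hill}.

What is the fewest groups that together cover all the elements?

3

G2, G3, and G4 cover everything between them: the union {lake, upper, outer, south, east, lower, park, west, inner, river, north, hill} is all of U.
Each group has at most 5 elements, and 2·5 = 10 < 12 — so at least 3 groups are needed, and 3 is optimal.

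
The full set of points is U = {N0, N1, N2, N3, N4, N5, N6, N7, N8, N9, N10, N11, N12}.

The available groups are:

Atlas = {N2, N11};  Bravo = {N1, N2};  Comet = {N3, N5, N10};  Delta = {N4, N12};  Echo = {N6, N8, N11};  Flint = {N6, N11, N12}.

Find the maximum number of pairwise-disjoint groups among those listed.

4

Bravo, Comet, Delta, Echo are pairwise disjoint (Bravo={N1,N2}; Comet={N3,N5,N10}; Delta={N4,N12}; Echo={N6,N8,N11}).
Every remaining group overlaps one of these, and no 5 of the listed groups are pairwise disjoint, so 4 is the maximum.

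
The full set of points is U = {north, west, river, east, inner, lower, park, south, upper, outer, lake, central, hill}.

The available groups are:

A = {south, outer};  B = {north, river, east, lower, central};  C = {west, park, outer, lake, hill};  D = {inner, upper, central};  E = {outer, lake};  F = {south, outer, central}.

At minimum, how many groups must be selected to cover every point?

4

Take {A, B, C, D}. Their union is {north, west, river, east, inner, lower, park, south, upper, outer, lake, central, hill}, which is all 13 points.
No 3 of the 6 groups cover everything (all 20 combinations miss at least one point), so 4 is optimal.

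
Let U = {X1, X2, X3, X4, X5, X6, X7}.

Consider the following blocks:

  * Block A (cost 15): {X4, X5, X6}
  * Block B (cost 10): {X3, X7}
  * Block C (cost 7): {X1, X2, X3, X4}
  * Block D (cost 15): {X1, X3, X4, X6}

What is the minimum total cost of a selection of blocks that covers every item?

A, B, C together cover every item (A ∪ B ∪ C = {X1, X2, X3, X4, X5, X6, X7}); total cost 15 + 10 + 7 = 32.
No covering selection has total cost below 32.

32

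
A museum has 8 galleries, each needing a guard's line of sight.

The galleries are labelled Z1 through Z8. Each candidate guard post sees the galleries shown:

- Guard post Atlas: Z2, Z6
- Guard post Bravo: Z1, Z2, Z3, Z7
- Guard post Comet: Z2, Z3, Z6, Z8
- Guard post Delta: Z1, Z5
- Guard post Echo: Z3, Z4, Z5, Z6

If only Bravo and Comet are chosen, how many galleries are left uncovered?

Union of Bravo, Comet = {Z1, Z2, Z3, Z6, Z7, Z8}.
Not covered: Z4, Z5 — 2 galleries.

2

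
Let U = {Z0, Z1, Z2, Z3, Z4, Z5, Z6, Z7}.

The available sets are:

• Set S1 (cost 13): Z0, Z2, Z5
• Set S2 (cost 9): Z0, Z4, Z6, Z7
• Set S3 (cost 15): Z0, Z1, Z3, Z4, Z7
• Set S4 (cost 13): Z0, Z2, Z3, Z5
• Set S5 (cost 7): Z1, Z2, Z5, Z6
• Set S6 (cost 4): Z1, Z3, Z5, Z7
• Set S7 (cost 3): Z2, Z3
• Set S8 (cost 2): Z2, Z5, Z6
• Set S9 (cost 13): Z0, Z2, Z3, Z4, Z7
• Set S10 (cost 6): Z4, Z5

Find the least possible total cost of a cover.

15

S2, S6, S8 together cover every item (S2 ∪ S6 ∪ S8 = {Z0, Z1, Z2, Z3, Z4, Z5, Z6, Z7}); total cost 9 + 4 + 2 = 15.
No covering selection has total cost below 15.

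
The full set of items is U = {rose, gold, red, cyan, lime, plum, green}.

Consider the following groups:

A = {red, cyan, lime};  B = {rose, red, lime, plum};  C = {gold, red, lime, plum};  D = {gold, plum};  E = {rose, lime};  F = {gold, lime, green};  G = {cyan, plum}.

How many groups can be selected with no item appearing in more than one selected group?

2

A, D are pairwise disjoint (A={red,cyan,lime}; D={gold,plum}).
Every remaining group overlaps one of these, and no 3 of the listed groups are pairwise disjoint, so 2 is the maximum.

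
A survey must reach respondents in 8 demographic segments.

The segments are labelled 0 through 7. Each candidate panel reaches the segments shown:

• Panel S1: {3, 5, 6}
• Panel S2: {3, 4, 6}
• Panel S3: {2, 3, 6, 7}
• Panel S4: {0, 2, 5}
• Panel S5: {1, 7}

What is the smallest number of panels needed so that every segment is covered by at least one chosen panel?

S2 and S4 and S5 together: S2 ∪ S4 ∪ S5 = {0, 1, 2, 3, 4, 5, 6, 7} — every segment is covered.
Only S4 contains 0, so S4 is forced; the remaining 5 segments need at least 2 more panels (each remaining panel adds at most 3) — so at least 3 panels are needed, and 3 is optimal.

3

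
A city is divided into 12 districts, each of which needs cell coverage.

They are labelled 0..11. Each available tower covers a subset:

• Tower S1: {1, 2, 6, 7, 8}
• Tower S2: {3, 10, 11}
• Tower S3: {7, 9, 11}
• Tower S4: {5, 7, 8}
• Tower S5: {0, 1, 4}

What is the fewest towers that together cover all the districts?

5

S1 and S2 and S3 and S4 and S5 together: S1 ∪ S2 ∪ S3 ∪ S4 ∪ S5 = {0, 1, 2, 3, 4, 5, 6, 7, 8, 9, 10, 11} — every district is covered.
No 4 of the 5 towers cover everything (all 5 combinations miss at least one district), so 5 is optimal.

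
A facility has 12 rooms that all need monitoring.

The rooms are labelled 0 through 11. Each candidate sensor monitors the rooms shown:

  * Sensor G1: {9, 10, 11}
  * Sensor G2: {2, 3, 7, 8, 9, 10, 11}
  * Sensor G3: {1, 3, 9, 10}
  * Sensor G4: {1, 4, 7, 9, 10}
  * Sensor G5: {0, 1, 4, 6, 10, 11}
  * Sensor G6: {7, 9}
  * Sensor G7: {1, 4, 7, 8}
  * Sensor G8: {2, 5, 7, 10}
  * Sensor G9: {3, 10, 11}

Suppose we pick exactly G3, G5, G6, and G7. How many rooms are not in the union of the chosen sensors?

2

Union of G3, G5, G6, G7 = {0, 1, 3, 4, 6, 7, 8, 9, 10, 11}.
Not covered: 2, 5 — 2 rooms.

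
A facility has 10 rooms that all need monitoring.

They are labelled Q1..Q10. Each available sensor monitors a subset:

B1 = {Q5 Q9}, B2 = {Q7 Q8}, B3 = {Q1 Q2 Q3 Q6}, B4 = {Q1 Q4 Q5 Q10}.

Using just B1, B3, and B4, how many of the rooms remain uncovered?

2

Union of B1, B3, B4 = {Q1, Q2, Q3, Q4, Q5, Q6, Q9, Q10}.
Not covered: Q7, Q8 — 2 rooms.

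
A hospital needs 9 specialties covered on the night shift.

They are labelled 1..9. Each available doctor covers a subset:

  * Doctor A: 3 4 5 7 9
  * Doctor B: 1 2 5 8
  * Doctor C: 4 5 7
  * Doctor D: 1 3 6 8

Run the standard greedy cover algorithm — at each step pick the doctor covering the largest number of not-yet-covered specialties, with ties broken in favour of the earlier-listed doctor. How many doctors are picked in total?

Greedy: pick A (covers 5 new) → pick B (covers 3 new) → pick D (covers 1 new). Total picks: 3.

3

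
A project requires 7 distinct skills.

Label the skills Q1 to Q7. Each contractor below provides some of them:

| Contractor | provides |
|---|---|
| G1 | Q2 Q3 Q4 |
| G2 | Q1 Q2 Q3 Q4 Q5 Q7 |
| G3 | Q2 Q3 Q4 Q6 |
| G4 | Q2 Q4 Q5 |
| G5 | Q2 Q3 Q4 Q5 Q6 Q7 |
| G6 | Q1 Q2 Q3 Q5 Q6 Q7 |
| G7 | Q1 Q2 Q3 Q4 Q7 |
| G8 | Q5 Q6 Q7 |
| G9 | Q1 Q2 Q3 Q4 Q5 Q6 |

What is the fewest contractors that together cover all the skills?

2

G2 and G6 together: G2 ∪ G6 = {Q1, Q2, Q3, Q4, Q5, Q6, Q7} — every skill is covered.
No single contractor has all 7 skills (the largest, G2, has 6), so 2 is optimal.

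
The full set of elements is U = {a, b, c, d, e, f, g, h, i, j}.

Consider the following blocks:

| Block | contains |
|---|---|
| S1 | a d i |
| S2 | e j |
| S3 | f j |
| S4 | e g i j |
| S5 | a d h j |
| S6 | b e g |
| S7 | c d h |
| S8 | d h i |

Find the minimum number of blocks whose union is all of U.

4

Take {S1, S3, S6, S7}. Their union is {a, b, c, d, e, f, g, h, i, j}, which is all 10 elements.
Only S3 contains f, so S3 is forced; the remaining 8 elements need at least 3 more blocks (each remaining block adds at most 3) — so at least 4 blocks are needed, and 4 is optimal.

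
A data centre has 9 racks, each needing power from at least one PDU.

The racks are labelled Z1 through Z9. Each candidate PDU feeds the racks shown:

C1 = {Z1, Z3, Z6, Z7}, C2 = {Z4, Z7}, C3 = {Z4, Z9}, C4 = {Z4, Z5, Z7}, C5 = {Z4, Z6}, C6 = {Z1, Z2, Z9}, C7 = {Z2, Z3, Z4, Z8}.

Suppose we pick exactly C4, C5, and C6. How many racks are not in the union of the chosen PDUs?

2

Union of C4, C5, C6 = {Z1, Z2, Z4, Z5, Z6, Z7, Z9}.
Not covered: Z3, Z8 — 2 racks.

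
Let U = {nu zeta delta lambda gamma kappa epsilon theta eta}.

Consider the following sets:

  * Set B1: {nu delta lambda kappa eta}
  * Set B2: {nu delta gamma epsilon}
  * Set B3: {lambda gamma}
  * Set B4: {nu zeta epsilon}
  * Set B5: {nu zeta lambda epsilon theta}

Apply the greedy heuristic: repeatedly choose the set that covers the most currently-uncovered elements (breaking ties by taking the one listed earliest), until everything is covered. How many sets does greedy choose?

3

Greedy: pick B1 (covers 5 new) → pick B5 (covers 3 new) → pick B2 (covers 1 new). Total picks: 3.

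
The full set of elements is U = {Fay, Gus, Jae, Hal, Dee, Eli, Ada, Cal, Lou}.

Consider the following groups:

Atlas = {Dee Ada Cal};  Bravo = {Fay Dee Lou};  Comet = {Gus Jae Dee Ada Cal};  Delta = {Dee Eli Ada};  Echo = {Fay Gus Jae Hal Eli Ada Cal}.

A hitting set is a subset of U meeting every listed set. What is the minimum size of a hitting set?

2

Take H = {Jae, Dee}. Each listed group contains at least one of these, so H is a hitting set of size 2.
No single element lies in every group, so at least 2 are needed and 2 is optimal.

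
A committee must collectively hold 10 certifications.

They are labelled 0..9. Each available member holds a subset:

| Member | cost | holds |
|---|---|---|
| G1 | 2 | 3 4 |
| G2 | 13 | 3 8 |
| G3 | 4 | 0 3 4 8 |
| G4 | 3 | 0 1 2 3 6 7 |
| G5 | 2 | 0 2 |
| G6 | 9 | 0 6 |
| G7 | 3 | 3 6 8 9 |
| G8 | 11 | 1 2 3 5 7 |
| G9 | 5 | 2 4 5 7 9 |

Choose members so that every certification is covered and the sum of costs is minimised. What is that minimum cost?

G4, G7, G9 together cover every certification (G4 ∪ G7 ∪ G9 = {0, 1, 2, 3, 4, 5, 6, 7, 8, 9}); total cost 3 + 3 + 5 = 11.
The greedy pick G4, G7, G1, G9 costs 13; no covering selection beats 11.

11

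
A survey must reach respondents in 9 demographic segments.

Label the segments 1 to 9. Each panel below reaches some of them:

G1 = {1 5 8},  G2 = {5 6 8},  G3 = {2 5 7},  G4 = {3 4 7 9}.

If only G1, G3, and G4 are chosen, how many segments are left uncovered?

1

Union of G1, G3, G4 = {1, 2, 3, 4, 5, 7, 8, 9}.
Not covered: 6 — 1 segment.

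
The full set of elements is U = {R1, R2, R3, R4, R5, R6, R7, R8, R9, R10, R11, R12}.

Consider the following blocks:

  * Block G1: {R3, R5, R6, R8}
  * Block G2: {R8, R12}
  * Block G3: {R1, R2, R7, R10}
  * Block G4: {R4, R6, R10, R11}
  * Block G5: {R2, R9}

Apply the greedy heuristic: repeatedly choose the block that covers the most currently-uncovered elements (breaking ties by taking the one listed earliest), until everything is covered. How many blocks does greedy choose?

5

Greedy: pick G1 (covers 4 new) → pick G3 (covers 4 new) → pick G4 (covers 2 new) → pick G2 (covers 1 new) → pick G5 (covers 1 new). Total picks: 5.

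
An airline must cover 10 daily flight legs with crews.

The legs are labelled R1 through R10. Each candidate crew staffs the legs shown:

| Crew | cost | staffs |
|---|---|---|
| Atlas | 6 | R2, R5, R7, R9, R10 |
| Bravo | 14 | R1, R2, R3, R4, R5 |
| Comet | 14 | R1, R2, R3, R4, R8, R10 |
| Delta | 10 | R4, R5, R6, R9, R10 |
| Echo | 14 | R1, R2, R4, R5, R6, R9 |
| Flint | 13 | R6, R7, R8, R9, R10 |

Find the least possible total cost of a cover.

Bravo, Flint together cover every leg (Bravo ∪ Flint = {R1, R2, R3, R4, R5, R6, R7, R8, R9, R10}); total cost 14 + 13 = 27.
The greedy pick Atlas, Comet, Delta costs 30; no covering selection beats 27.

27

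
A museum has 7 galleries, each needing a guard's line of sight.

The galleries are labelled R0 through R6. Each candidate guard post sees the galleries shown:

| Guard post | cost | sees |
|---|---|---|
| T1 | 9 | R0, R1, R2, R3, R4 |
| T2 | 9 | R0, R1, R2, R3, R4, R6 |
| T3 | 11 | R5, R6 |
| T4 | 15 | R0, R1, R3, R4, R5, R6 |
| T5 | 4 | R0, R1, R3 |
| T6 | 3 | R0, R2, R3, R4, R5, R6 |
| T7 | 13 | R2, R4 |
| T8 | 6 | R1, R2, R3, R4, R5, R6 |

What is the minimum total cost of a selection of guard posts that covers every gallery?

7

T5, T6 together cover every gallery (T5 ∪ T6 = {R0, R1, R2, R3, R4, R5, R6}); total cost 4 + 3 = 7.
No covering selection has total cost below 7.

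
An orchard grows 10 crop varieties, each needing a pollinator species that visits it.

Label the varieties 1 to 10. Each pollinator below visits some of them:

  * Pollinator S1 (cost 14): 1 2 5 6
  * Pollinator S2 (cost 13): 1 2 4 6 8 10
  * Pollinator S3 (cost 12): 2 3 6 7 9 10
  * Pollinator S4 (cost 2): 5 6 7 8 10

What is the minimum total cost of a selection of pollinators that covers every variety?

27

S2, S3, S4 together cover every variety (S2 ∪ S3 ∪ S4 = {1, 2, 3, 4, 5, 6, 7, 8, 9, 10}); total cost 13 + 12 + 2 = 27.
No covering selection has total cost below 27.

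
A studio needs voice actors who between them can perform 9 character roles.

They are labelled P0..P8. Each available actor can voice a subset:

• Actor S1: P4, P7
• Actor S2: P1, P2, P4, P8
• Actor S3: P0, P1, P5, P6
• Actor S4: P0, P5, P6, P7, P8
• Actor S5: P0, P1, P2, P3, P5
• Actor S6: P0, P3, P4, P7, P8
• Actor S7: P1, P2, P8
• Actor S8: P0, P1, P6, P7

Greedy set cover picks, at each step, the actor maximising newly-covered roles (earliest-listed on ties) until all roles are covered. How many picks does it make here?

Greedy: pick S4 (covers 5 new) → pick S2 (covers 3 new) → pick S5 (covers 1 new). Total picks: 3.

3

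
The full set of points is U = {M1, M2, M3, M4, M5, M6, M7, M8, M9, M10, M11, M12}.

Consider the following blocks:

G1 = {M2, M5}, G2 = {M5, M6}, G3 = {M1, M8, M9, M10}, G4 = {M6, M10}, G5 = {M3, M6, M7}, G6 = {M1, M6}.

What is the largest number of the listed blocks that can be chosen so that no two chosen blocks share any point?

3

G1, G3, G5 are pairwise disjoint (G1={M2,M5}; G3={M1,M8,M9,M10}; G5={M3,M6,M7}).
Every remaining block overlaps one of these, and no 4 of the listed blocks are pairwise disjoint, so 3 is the maximum.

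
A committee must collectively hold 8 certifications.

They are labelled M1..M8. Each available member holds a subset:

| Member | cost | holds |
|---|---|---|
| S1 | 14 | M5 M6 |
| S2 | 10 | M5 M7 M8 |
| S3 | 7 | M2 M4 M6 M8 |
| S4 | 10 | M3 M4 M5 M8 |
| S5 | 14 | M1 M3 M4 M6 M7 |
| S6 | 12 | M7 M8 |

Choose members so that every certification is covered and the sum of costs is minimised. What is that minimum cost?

31

S3, S4, S5 together cover every certification (S3 ∪ S4 ∪ S5 = {M1, M2, M3, M4, M5, M6, M7, M8}); total cost 7 + 10 + 14 = 31.
No covering selection has total cost below 31.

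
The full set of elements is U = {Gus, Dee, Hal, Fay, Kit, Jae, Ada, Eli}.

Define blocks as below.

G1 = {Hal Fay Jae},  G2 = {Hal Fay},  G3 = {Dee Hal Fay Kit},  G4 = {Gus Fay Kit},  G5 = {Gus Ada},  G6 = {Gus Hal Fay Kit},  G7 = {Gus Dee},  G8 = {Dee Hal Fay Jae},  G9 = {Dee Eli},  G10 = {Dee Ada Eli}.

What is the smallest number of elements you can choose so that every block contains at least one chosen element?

Take H = {Dee, Fay, Ada}. Each listed block contains at least one of these, so H is a hitting set of size 3.
The blocks G1, G5, G9 are pairwise disjoint, so any hitting set needs a separate element for each — at least 3. Hence 3 is optimal.

3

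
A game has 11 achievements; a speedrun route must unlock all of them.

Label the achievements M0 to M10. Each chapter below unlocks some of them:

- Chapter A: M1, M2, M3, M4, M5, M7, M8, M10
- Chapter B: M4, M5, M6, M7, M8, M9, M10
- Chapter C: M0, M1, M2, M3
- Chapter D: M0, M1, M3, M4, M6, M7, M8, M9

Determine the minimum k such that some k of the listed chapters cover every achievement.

2

A and D together: A ∪ D = {M0, M1, M2, M3, M4, M5, M6, M7, M8, M9, M10} — every achievement is covered.
No single chapter has all 11 achievements (the largest, A, has 8), so 2 is optimal.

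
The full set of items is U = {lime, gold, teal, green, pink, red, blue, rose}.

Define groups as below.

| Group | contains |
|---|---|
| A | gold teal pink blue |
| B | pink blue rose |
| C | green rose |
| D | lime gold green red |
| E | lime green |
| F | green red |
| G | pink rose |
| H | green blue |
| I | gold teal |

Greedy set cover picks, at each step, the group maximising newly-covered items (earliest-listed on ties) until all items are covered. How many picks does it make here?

3

Greedy: pick A (covers 4 new) → pick D (covers 3 new) → pick B (covers 1 new). Total picks: 3.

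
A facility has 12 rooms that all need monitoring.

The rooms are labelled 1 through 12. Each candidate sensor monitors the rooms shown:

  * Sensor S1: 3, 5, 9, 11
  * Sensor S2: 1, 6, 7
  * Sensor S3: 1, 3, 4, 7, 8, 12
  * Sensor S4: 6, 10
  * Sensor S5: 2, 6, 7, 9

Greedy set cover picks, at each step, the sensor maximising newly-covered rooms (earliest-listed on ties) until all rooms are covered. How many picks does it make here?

4

Greedy: pick S3 (covers 6 new) → pick S1 (covers 3 new) → pick S4 (covers 2 new) → pick S5 (covers 1 new). Total picks: 4.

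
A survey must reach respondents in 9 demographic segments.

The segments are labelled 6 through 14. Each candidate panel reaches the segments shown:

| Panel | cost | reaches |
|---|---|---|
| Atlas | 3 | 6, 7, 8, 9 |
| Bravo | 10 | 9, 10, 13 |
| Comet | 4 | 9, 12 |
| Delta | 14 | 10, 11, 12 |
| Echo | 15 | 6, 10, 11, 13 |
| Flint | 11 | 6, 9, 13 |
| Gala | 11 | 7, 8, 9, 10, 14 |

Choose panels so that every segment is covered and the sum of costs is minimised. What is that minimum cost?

Comet, Echo, Gala together cover every segment (Comet ∪ Echo ∪ Gala = {6, 7, 8, 9, 10, 11, 12, 13, 14}); total cost 4 + 15 + 11 = 30.
The greedy pick Atlas, Comet, Bravo, Gala, Delta costs 42; no covering selection beats 30.

30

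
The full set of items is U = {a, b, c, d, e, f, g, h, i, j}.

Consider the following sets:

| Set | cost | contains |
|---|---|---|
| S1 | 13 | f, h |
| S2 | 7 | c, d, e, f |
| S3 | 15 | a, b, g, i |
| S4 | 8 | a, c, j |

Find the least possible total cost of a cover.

43

S1, S2, S3, S4 together cover every item (S1 ∪ S2 ∪ S3 ∪ S4 = {a, b, c, d, e, f, g, h, i, j}); total cost 13 + 7 + 15 + 8 = 43.
No covering selection has total cost below 43.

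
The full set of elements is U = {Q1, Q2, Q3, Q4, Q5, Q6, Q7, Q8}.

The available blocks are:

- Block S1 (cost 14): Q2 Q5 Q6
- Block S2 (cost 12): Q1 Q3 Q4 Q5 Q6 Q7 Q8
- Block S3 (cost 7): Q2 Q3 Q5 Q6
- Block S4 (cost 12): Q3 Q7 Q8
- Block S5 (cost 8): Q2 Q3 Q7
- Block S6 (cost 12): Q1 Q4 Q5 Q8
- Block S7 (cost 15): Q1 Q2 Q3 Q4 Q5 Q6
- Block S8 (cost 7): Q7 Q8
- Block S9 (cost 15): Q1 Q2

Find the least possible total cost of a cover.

19

S2, S3 together cover every element (S2 ∪ S3 = {Q1, Q2, Q3, Q4, Q5, Q6, Q7, Q8}); total cost 12 + 7 = 19.
No covering selection has total cost below 19.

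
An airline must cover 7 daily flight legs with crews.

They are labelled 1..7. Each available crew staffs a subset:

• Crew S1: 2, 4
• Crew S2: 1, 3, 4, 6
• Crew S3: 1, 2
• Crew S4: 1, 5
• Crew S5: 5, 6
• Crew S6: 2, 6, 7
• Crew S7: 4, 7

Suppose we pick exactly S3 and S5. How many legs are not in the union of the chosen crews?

Union of S3, S5 = {1, 2, 5, 6}.
Not covered: 3, 4, 7 — 3 legs.

3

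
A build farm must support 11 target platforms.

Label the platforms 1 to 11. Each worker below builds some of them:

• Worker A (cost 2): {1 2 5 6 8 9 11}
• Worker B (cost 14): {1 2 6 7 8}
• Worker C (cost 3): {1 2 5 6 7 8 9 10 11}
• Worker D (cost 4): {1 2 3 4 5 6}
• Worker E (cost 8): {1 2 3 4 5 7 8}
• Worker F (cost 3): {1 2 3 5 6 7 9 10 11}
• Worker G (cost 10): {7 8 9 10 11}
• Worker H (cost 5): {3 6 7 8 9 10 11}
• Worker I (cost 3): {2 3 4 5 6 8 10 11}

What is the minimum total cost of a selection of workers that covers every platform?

C, I together cover every platform (C ∪ I = {1, 2, 3, 4, 5, 6, 7, 8, 9, 10, 11}); total cost 3 + 3 = 6.
The greedy pick A, F, I costs 8; no covering selection beats 6.

6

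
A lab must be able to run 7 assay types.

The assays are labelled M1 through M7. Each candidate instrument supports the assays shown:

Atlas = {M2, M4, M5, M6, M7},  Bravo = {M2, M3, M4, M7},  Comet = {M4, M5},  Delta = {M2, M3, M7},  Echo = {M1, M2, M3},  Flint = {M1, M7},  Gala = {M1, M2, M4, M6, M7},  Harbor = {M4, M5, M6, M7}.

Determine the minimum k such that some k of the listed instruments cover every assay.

Echo and Harbor together: Echo ∪ Harbor = {M1, M2, M3, M4, M5, M6, M7} — every assay is covered.
No single instrument has all 7 assays (the largest, Atlas, has 5), so 2 is optimal.

2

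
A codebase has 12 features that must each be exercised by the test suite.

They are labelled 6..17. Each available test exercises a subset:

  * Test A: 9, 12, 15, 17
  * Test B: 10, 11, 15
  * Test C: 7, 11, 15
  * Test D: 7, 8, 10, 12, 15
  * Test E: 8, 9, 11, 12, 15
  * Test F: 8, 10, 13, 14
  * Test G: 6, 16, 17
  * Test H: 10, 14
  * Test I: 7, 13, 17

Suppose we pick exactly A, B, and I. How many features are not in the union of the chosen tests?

Union of A, B, I = {7, 9, 10, 11, 12, 13, 15, 17}.
Not covered: 6, 8, 14, 16 — 4 features.

4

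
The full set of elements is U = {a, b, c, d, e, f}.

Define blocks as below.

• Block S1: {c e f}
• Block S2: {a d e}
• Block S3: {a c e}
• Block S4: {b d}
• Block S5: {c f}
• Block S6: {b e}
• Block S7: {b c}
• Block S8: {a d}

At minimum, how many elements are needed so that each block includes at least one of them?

3

The 3 elements {a, b, c} hit every block.
The blocks S5, S6, S8 are pairwise disjoint, so any hitting set needs a separate element for each — at least 3. Hence 3 is optimal.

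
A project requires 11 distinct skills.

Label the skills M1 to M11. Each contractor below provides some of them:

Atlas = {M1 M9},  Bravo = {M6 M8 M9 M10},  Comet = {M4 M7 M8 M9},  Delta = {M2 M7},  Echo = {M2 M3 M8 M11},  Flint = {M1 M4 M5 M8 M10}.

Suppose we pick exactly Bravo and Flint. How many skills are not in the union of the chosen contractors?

4

Union of Bravo, Flint = {M1, M4, M5, M6, M8, M9, M10}.
Not covered: M2, M3, M7, M11 — 4 skills.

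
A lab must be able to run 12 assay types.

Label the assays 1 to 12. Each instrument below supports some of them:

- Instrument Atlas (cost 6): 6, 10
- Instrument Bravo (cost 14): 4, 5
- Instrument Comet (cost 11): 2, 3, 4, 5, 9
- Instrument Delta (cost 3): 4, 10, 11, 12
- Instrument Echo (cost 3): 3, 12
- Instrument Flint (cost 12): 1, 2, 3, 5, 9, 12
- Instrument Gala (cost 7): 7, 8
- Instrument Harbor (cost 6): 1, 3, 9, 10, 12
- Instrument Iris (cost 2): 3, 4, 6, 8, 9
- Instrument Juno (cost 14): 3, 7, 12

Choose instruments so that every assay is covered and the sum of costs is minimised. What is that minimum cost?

Delta, Flint, Gala, Iris together cover every assay (Delta ∪ Flint ∪ Gala ∪ Iris = {1, 2, 3, 4, 5, 6, 7, 8, 9, 10, 11, 12}); total cost 3 + 12 + 7 + 2 = 24.
No covering selection has total cost below 24.

24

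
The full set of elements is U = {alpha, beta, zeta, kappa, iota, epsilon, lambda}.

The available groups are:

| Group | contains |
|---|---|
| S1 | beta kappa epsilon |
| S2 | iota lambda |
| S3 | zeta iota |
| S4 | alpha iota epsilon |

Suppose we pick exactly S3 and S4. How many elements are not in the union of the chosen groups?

Union of S3, S4 = {alpha, zeta, iota, epsilon}.
Not covered: beta, kappa, lambda — 3 elements.

3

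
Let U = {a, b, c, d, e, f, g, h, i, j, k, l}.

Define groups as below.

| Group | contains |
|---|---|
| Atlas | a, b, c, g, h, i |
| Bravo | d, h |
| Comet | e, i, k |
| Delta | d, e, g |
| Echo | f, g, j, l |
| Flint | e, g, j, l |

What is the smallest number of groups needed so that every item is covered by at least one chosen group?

4

Take {Atlas, Comet, Delta, Echo}. Their union is {a, b, c, d, e, f, g, h, i, j, k, l}, which is all 12 items.
No 3 of the 6 groups cover everything (all 20 combinations miss at least one item), so 4 is optimal.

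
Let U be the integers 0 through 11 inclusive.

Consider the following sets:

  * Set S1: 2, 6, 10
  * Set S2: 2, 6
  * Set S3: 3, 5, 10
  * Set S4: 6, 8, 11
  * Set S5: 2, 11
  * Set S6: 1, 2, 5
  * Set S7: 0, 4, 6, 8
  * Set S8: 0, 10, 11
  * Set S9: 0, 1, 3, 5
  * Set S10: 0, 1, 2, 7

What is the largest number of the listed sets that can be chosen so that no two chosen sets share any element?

3

S3, S4, S10 are pairwise disjoint (S3={3,5,10}; S4={6,8,11}; S10={0,1,2,7}).
Every remaining set overlaps one of these, and no 4 of the listed sets are pairwise disjoint, so 3 is the maximum.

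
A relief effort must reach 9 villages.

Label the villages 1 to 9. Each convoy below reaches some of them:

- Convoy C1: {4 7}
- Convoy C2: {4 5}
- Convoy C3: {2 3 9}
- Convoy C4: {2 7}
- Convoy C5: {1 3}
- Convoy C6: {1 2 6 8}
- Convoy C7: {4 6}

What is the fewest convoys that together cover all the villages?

4

Take {C2, C3, C4, C6}. Their union is {1, 2, 3, 4, 5, 6, 7, 8, 9}, which is all 9 villages.
Only C6 contains 8, so C6 is forced; the remaining 5 villages need at least 3 more convoys (each remaining convoy adds at most 2) — so at least 4 convoys are needed, and 4 is optimal.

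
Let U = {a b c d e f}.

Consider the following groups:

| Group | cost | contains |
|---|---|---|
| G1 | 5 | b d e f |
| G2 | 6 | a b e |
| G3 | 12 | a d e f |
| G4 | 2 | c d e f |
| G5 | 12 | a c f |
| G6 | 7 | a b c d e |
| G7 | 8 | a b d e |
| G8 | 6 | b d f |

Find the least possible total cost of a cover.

8

G2, G4 together cover every element (G2 ∪ G4 = {a, b, c, d, e, f}); total cost 6 + 2 = 8.
No covering selection has total cost below 8.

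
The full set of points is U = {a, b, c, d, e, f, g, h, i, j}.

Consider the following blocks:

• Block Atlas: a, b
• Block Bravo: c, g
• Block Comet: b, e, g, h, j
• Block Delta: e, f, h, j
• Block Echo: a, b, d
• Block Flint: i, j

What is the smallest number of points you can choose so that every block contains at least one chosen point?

T = {a, g, j} meets every block (each contains at least one member of T), and |T| = 3.
The blocks Atlas, Bravo, Flint are pairwise disjoint, so any hitting set needs a separate point for each — at least 3. Hence 3 is optimal.

3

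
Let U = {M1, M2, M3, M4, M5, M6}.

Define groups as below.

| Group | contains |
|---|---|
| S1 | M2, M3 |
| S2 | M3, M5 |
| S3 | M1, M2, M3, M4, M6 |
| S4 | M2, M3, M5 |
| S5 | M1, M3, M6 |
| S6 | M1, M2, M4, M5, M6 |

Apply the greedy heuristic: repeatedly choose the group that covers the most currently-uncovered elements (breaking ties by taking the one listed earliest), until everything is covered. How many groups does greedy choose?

2

Greedy: pick S3 (covers 5 new) → pick S2 (covers 1 new). Total picks: 2.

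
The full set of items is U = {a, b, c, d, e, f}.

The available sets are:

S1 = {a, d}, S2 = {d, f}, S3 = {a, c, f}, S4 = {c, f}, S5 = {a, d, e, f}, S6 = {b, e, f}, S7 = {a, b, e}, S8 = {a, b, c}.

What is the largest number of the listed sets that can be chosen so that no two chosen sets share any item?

S1, S4 are pairwise disjoint (S1={a,d}; S4={c,f}).
Every remaining set overlaps one of these, and no 3 of the listed sets are pairwise disjoint, so 2 is the maximum.

2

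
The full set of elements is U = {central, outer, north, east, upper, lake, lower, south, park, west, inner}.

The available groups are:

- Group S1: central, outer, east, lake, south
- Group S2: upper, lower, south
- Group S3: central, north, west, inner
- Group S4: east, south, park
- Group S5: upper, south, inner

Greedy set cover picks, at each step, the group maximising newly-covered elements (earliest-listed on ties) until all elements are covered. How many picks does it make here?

4

Greedy: pick S1 (covers 5 new) → pick S3 (covers 3 new) → pick S2 (covers 2 new) → pick S4 (covers 1 new). Total picks: 4.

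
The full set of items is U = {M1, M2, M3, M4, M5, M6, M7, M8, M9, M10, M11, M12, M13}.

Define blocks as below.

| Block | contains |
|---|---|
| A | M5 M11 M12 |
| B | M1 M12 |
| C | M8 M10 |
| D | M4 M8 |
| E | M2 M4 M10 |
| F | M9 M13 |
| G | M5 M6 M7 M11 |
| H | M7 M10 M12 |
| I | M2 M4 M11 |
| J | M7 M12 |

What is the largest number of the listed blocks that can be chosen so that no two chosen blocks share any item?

4

B, E, F, G are pairwise disjoint (B={M1,M12}; E={M2,M4,M10}; F={M9,M13}; G={M5,M6,M7,M11}).
Every remaining block overlaps one of these, and no 5 of the listed blocks are pairwise disjoint, so 4 is the maximum.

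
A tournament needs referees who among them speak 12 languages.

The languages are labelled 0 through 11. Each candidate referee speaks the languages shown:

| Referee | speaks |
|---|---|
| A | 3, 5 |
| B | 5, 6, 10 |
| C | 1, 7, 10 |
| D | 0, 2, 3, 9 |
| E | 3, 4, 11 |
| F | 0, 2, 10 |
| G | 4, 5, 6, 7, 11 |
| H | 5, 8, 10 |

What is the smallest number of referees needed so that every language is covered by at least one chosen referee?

C and D and G and H together: C ∪ D ∪ G ∪ H = {0, 1, 2, 3, 4, 5, 6, 7, 8, 9, 10, 11} — every language is covered.
Only C contains 1, so C is forced; the remaining 9 languages need at least 3 more referees (each remaining referee adds at most 4) — so at least 4 referees are needed, and 4 is optimal.

4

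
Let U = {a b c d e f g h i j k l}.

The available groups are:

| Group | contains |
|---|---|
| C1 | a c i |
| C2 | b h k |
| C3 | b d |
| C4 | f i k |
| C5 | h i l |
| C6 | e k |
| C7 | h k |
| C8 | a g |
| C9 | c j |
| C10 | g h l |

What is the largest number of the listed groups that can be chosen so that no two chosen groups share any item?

5

C3, C5, C6, C8, C9 are pairwise disjoint (C3={b,d}; C5={h,i,l}; C6={e,k}; C8={a,g}; C9={c,j}).
Every remaining group overlaps one of these, and no 6 of the listed groups are pairwise disjoint, so 5 is the maximum.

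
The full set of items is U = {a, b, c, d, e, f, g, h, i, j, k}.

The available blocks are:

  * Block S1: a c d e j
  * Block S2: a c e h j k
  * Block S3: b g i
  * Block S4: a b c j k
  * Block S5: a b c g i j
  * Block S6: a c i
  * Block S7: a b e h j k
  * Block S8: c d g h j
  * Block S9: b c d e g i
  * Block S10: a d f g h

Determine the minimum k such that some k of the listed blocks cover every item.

3

S2 and S9 and S10 together: S2 ∪ S9 ∪ S10 = {a, b, c, d, e, f, g, h, i, j, k} — every item is covered.
Only S10 contains f, so S10 is forced; the remaining 6 items need at least 2 more blocks (each remaining block adds at most 4) — so at least 3 blocks are needed, and 3 is optimal.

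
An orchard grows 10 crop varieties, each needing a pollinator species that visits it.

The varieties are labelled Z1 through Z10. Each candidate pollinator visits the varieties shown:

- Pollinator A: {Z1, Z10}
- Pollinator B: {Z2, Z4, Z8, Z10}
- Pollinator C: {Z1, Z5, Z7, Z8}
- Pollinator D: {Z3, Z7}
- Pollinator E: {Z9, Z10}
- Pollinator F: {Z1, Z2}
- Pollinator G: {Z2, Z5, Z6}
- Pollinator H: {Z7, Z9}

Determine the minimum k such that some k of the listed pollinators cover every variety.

Take {B, D, F, G, H}. Their union is {Z1, Z2, Z3, Z4, Z5, Z6, Z7, Z8, Z9, Z10}, which is all 10 varieties.
No 4 of the 8 pollinators cover everything (all 70 combinations miss at least one variety), so 5 is optimal.

5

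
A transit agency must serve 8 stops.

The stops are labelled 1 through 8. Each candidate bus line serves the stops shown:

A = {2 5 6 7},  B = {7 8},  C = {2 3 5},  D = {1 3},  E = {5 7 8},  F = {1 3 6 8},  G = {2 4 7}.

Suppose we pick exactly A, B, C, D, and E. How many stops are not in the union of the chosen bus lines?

1

Union of A, B, C, D, E = {1, 2, 3, 5, 6, 7, 8}.
Not covered: 4 — 1 stop.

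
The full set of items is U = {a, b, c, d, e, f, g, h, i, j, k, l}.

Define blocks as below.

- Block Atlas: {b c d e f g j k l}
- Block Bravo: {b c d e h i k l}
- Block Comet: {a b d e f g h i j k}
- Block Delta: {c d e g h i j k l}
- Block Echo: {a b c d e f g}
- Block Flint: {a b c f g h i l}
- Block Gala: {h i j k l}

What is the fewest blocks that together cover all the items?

Atlas and Flint cover everything between them: the union {a, b, c, d, e, f, g, h, i, j, k, l} is all of U.
No single block has all 12 items (the largest, Comet, has 10), so 2 is optimal.

2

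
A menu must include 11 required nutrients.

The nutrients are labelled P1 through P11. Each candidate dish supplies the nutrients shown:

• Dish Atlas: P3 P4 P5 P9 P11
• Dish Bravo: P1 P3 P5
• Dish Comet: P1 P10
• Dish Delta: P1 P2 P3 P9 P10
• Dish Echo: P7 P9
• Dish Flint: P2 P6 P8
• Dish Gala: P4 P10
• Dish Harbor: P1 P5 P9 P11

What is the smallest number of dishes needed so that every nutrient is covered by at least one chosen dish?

4

Take {Atlas, Comet, Echo, Flint}. Their union is {P1, P2, P3, P4, P5, P6, P7, P8, P9, P10, P11}, which is all 11 nutrients.
Only Echo contains P7, so Echo is forced; the remaining 9 nutrients need at least 3 more dishes (each remaining dish adds at most 4) — so at least 4 dishes are needed, and 4 is optimal.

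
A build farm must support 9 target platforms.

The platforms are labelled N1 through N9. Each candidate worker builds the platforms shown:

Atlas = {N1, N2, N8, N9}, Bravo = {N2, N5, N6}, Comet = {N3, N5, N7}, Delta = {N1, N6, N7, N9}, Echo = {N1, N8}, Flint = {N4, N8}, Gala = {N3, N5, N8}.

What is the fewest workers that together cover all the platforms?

Atlas and Delta and Flint and Gala together: Atlas ∪ Delta ∪ Flint ∪ Gala = {N1, N2, N3, N4, N5, N6, N7, N8, N9} — every platform is covered.
No 3 of the 7 workers cover everything (all 35 combinations miss at least one platform), so 4 is optimal.

4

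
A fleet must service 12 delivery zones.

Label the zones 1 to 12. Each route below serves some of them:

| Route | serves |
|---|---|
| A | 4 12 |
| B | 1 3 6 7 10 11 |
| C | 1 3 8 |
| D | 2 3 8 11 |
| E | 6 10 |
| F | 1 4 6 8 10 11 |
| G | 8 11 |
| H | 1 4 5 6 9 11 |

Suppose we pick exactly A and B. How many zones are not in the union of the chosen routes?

Union of A, B = {1, 3, 4, 6, 7, 10, 11, 12}.
Not covered: 2, 5, 8, 9 — 4 zones.

4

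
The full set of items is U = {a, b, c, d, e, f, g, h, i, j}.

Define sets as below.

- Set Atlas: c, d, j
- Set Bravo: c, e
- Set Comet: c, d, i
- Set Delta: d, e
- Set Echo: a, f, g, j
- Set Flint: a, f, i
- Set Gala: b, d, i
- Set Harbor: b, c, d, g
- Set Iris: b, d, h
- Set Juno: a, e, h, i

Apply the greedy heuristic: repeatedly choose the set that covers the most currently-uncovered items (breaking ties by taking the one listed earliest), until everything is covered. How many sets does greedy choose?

Greedy: pick Echo (covers 4 new) → pick Comet (covers 3 new) → pick Iris (covers 2 new) → pick Bravo (covers 1 new). Total picks: 4.
(The true minimum cover uses only 3 sets, so greedy is not optimal here.)

4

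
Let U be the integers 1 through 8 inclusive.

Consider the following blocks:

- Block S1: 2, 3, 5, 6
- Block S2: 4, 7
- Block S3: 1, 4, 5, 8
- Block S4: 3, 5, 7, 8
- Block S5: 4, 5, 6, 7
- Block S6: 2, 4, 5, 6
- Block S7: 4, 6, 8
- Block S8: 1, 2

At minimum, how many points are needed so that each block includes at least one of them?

The 3 points {1, 3, 4} hit every block.
No choice of 2 points meets every block, so 3 is the minimum.

3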